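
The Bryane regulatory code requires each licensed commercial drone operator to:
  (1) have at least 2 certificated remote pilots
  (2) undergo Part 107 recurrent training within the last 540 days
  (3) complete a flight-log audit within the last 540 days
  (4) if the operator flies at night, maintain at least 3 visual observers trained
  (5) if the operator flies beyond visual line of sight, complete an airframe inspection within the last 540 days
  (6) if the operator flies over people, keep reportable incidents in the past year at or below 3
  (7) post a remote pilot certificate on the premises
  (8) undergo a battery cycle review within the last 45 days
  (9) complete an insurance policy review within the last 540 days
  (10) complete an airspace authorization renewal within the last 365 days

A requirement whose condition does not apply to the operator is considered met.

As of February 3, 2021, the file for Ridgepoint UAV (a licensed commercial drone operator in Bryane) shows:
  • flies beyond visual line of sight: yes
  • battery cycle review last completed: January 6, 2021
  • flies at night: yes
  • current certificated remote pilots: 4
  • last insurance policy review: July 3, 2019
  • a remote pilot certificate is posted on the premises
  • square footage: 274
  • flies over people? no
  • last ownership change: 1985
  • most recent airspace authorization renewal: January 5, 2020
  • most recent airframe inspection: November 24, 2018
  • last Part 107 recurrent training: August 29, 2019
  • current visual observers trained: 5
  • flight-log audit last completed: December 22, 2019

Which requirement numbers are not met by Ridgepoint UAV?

5, 9, 10

1. certificated remote pilots 4 ≥ 2 → met
2. Part 107 recurrent training 524 days ago vs limit 540 → met
3. flight-log audit 409 days ago vs limit 540 → met
4. condition 'flies at night' holds; visual observers trained 5 ≥ 3 → met
5. condition 'flies beyond visual line of sight' holds; airframe inspection 802 days ago vs limit 540 → not met
6. condition 'flies over people' does not hold → requirement n/a → met
7. remote pilot certificate present → met
8. battery cycle review 28 days ago vs limit 45 → met
9. insurance policy review 581 days ago vs limit 540 → not met
10. airspace authorization renewal 395 days ago vs limit 365 → not met
Not met: 5, 9, 10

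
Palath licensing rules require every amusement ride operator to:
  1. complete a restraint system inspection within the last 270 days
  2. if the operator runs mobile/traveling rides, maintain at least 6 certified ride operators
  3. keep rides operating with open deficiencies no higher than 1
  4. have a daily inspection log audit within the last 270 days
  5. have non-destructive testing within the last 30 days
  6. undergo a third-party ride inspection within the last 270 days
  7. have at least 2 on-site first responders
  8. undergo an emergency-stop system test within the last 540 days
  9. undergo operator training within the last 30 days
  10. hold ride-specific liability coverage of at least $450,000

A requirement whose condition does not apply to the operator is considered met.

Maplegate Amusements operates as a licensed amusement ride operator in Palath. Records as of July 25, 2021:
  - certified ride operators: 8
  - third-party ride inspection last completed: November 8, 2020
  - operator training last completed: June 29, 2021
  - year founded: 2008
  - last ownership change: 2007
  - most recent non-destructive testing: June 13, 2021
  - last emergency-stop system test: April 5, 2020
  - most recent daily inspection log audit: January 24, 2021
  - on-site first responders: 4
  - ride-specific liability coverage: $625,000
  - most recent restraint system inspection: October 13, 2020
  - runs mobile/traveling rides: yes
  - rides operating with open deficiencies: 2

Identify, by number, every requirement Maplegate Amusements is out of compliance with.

1, 3, 5

1. restraint system inspection 285 days ago vs limit 270 → not met
2. condition 'runs mobile/traveling rides' holds; certified ride operators 8 ≥ 6 → met
3. rides operating with open deficiencies 2 > 1 → not met
4. daily inspection log audit 182 days ago vs limit 270 → met
5. non-destructive testing 42 days ago vs limit 30 → not met
6. third-party ride inspection 259 days ago vs limit 270 → met
7. on-site first responders 4 ≥ 2 → met
8. emergency-stop system test 476 days ago vs limit 540 → met
9. operator training 26 days ago vs limit 30 → met
10. ride-specific liability coverage $625,000 ≥ $450,000 → met
Not met: 1, 3, 5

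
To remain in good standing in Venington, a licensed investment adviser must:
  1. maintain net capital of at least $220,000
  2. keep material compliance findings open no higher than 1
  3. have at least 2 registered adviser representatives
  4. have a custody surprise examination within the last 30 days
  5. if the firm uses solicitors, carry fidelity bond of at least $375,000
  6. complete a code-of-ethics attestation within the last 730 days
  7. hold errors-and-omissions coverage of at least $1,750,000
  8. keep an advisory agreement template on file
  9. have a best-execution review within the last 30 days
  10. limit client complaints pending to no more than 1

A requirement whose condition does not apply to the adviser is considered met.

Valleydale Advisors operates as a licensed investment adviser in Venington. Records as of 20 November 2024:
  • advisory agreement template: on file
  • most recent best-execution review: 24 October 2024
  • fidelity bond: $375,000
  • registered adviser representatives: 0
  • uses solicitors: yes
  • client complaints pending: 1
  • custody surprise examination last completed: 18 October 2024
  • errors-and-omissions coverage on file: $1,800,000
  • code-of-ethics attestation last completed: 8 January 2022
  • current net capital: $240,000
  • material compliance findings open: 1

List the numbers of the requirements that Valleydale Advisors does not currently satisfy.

3, 4, 6

1. net capital $240,000 ≥ $220,000 → met
2. material compliance findings open 1 ≤ 1 → met
3. registered adviser representatives 0 < 2 → not met
4. custody surprise examination 33 days ago vs limit 30 → not met
5. condition 'uses solicitors' holds; fidelity bond $375,000 ≥ $375,000 → met
6. code-of-ethics attestation 1047 days ago vs limit 730 → not met
7. errors-and-omissions coverage $1,800,000 ≥ $1,750,000 → met
8. advisory agreement template present → met
9. best-execution review 27 days ago vs limit 30 → met
10. client complaints pending 1 ≤ 1 → met
Not met: 3, 4, 6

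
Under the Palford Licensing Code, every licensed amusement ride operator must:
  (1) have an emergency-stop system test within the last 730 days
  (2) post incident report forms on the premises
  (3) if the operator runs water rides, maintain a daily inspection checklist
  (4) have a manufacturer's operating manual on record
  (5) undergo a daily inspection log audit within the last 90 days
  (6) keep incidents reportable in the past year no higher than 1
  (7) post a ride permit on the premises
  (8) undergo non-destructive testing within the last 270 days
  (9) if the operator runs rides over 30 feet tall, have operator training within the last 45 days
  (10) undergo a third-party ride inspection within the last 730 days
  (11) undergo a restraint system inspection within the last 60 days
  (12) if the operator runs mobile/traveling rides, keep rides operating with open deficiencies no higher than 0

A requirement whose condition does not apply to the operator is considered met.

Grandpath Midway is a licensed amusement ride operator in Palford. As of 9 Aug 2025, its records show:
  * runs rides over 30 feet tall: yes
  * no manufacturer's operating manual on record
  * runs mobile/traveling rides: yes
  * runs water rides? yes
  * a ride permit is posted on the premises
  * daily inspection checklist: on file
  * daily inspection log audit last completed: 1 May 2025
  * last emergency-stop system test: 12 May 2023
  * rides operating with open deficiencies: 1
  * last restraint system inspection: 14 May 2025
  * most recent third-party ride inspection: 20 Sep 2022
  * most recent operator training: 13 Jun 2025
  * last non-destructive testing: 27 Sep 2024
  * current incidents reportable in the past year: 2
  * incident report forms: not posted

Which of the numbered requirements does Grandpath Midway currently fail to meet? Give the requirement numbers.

1, 2, 4, 5, 6, 8, 9, 10, 11, 12

1. emergency-stop system test 820 days ago vs limit 730 → not met
2. incident report forms absent → not met
3. condition 'runs water rides' holds; daily inspection checklist present → met
4. manufacturer's operating manual absent → not met
5. daily inspection log audit 100 days ago vs limit 90 → not met
6. incidents reportable in the past year 2 > 1 → not met
7. ride permit present → met
8. non-destructive testing 316 days ago vs limit 270 → not met
9. condition 'runs rides over 30 feet tall' holds; operator training 57 days ago vs limit 45 → not met
10. third-party ride inspection 1054 days ago vs limit 730 → not met
11. restraint system inspection 87 days ago vs limit 60 → not met
12. condition 'runs mobile/traveling rides' holds; rides operating with open deficiencies 1 > 0 → not met
Not met: 1, 2, 4, 5, 6, 8, 9, 10, 11, 12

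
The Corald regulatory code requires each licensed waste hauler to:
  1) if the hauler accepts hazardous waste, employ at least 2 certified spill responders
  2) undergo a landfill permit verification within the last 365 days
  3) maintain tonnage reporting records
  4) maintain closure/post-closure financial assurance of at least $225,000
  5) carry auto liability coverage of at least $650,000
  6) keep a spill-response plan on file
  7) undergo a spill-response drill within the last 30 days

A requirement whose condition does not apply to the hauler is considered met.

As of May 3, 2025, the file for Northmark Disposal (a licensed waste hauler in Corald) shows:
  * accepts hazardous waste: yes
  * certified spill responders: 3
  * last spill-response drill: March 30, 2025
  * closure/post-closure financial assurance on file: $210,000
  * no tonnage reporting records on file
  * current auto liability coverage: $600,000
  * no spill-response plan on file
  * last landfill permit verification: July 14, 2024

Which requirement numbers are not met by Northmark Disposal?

3, 4, 5, 6, 7

1. condition 'accepts hazardous waste' holds; certified spill responders 3 ≥ 2 → met
2. landfill permit verification 293 days ago vs limit 365 → met
3. tonnage reporting records absent → not met
4. closure/post-closure financial assurance $210,000 < $225,000 → not met
5. auto liability coverage $600,000 < $650,000 → not met
6. spill-response plan absent → not met
7. spill-response drill 34 days ago vs limit 30 → not met
Not met: 3, 4, 5, 6, 7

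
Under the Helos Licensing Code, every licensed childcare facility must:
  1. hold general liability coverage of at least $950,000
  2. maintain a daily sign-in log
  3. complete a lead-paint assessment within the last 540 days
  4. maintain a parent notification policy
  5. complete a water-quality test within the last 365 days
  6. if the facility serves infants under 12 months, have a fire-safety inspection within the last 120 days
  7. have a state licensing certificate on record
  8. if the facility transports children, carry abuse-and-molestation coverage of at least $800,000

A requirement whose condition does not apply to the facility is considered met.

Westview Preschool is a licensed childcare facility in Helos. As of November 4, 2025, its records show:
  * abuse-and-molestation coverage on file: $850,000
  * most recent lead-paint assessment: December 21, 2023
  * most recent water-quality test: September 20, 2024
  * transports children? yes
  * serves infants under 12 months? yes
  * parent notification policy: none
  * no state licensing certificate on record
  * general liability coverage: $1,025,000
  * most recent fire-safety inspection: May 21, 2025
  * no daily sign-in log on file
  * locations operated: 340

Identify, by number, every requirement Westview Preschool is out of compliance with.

2, 3, 4, 5, 6, 7

1. general liability coverage $1,025,000 ≥ $950,000 → met
2. daily sign-in log absent → not met
3. lead-paint assessment 684 days ago vs limit 540 → not met
4. parent notification policy absent → not met
5. water-quality test 410 days ago vs limit 365 → not met
6. condition 'serves infants under 12 months' holds; fire-safety inspection 167 days ago vs limit 120 → not met
7. state licensing certificate absent → not met
8. condition 'transports children' holds; abuse-and-molestation coverage $850,000 ≥ $800,000 → met
Not met: 2, 3, 4, 5, 6, 7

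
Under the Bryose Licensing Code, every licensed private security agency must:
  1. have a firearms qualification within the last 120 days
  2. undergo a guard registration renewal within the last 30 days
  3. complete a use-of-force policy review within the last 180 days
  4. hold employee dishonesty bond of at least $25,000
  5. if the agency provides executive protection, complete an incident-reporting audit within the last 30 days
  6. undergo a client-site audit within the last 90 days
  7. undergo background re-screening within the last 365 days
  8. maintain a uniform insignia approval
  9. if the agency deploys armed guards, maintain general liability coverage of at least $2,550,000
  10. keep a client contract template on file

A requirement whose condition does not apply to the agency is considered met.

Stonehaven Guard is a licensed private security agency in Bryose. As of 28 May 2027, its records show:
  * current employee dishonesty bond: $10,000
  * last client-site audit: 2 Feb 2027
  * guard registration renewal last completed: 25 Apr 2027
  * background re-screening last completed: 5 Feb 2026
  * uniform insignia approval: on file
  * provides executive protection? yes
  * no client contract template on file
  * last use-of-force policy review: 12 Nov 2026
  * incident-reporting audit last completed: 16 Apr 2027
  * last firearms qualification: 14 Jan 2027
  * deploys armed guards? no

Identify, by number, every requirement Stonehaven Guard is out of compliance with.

1, 2, 3, 4, 5, 6, 7, 10

1. firearms qualification 134 days ago vs limit 120 → not met
2. guard registration renewal 33 days ago vs limit 30 → not met
3. use-of-force policy review 197 days ago vs limit 180 → not met
4. employee dishonesty bond $10,000 < $25,000 → not met
5. condition 'provides executive protection' holds; incident-reporting audit 42 days ago vs limit 30 → not met
6. client-site audit 115 days ago vs limit 90 → not met
7. background re-screening 477 days ago vs limit 365 → not met
8. uniform insignia approval present → met
9. condition 'deploys armed guards' does not hold → requirement n/a → met
10. client contract template absent → not met
Not met: 1, 2, 3, 4, 5, 6, 7, 10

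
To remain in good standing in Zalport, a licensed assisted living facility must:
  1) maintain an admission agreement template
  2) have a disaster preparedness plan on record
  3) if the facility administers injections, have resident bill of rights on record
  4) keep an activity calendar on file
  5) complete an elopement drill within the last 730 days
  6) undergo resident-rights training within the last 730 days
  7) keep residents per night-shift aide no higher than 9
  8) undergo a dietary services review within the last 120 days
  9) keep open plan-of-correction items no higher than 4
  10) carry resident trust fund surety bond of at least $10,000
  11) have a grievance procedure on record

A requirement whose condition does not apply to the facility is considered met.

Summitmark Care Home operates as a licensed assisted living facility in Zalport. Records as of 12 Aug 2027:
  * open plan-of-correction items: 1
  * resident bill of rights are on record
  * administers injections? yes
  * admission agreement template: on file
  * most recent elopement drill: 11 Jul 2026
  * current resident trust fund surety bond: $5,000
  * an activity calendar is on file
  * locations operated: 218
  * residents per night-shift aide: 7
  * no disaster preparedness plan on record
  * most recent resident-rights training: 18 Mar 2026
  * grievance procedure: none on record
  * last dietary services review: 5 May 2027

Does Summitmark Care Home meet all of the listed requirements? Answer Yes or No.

No

1. admission agreement template present → met
2. disaster preparedness plan absent → not met
3. condition 'administers injections' holds; resident bill of rights present → met
4. activity calendar present → met
5. elopement drill 397 days ago vs limit 730 → met
6. resident-rights training 512 days ago vs limit 730 → met
7. residents per night-shift aide 7 ≤ 9 → met
8. dietary services review 99 days ago vs limit 120 → met
9. open plan-of-correction items 1 ≤ 4 → met
10. resident trust fund surety bond $5,000 < $10,000 → not met
11. grievance procedure absent → not met
Not met: 2, 10, 11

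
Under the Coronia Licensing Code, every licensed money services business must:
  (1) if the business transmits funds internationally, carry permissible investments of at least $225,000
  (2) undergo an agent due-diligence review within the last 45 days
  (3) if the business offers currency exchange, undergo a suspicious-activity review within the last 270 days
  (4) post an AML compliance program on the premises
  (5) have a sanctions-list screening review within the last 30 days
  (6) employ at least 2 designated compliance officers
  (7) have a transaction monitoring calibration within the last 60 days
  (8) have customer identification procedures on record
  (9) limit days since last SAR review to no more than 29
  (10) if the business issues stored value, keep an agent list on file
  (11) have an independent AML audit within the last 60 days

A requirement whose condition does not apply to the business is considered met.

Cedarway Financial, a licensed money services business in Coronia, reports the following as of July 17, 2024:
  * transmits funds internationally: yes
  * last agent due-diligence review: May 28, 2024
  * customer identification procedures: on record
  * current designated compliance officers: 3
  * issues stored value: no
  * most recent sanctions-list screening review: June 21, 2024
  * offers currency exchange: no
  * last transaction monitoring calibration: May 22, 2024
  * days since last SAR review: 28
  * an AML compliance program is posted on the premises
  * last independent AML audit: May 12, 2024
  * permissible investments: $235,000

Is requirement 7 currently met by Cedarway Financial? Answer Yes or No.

7. transaction monitoring calibration 56 days ago vs limit 60 → met

Yes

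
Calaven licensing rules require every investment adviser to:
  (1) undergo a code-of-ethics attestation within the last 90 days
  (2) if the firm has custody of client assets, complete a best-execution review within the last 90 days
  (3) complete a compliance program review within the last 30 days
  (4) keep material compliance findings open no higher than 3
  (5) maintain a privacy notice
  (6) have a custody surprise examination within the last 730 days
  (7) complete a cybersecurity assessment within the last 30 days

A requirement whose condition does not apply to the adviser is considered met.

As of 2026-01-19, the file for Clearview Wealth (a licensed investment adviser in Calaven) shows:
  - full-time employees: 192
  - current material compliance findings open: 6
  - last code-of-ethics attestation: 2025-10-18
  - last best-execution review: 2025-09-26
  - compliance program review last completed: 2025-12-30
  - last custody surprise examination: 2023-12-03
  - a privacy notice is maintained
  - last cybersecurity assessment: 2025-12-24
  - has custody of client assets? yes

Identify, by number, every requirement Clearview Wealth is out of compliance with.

1. code-of-ethics attestation 93 days ago vs limit 90 → not met
2. condition 'has custody of client assets' holds; best-execution review 115 days ago vs limit 90 → not met
3. compliance program review 20 days ago vs limit 30 → met
4. material compliance findings open 6 > 3 → not met
5. privacy notice present → met
6. custody surprise examination 778 days ago vs limit 730 → not met
7. cybersecurity assessment 26 days ago vs limit 30 → met
Not met: 1, 2, 4, 6

1, 2, 4, 6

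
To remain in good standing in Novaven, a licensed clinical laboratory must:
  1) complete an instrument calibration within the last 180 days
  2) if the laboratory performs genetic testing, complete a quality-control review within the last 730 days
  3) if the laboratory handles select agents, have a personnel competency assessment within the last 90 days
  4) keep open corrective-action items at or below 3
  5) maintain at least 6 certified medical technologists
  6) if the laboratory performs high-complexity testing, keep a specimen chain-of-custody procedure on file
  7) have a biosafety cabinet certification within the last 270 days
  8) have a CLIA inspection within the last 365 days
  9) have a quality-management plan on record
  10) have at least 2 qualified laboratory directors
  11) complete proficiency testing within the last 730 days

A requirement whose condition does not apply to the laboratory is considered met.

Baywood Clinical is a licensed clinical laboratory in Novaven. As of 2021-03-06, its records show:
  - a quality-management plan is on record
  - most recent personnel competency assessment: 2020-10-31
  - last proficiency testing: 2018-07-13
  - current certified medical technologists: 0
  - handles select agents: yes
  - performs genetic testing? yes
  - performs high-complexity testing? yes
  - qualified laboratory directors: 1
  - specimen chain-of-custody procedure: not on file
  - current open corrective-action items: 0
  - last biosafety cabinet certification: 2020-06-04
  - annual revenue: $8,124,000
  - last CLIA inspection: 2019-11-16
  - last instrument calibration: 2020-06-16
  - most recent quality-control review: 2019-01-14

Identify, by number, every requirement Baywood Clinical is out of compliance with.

1. instrument calibration 263 days ago vs limit 180 → not met
2. condition 'performs genetic testing' holds; quality-control review 782 days ago vs limit 730 → not met
3. condition 'handles select agents' holds; personnel competency assessment 126 days ago vs limit 90 → not met
4. open corrective-action items 0 ≤ 3 → met
5. certified medical technologists 0 < 6 → not met
6. condition 'performs high-complexity testing' holds; specimen chain-of-custody procedure absent → not met
7. biosafety cabinet certification 275 days ago vs limit 270 → not met
8. CLIA inspection 476 days ago vs limit 365 → not met
9. quality-management plan present → met
10. qualified laboratory directors 1 < 2 → not met
11. proficiency testing 967 days ago vs limit 730 → not met
Not met: 1, 2, 3, 5, 6, 7, 8, 10, 11

1, 2, 3, 5, 6, 7, 8, 10, 11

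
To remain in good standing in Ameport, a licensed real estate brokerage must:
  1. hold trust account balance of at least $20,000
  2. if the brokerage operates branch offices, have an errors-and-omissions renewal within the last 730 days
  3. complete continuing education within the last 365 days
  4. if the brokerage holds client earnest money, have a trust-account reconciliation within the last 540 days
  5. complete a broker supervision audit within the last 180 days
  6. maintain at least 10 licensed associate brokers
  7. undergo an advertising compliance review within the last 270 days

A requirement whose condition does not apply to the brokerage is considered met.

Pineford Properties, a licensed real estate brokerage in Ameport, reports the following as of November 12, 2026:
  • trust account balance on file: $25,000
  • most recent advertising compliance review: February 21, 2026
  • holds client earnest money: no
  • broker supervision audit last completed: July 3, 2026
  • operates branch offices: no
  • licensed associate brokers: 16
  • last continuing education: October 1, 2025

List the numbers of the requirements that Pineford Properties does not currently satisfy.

3

1. trust account balance $25,000 ≥ $20,000 → met
2. condition 'operates branch offices' does not hold → requirement n/a → met
3. continuing education 407 days ago vs limit 365 → not met
4. condition 'holds client earnest money' does not hold → requirement n/a → met
5. broker supervision audit 132 days ago vs limit 180 → met
6. licensed associate brokers 16 ≥ 10 → met
7. advertising compliance review 264 days ago vs limit 270 → met
Not met: 3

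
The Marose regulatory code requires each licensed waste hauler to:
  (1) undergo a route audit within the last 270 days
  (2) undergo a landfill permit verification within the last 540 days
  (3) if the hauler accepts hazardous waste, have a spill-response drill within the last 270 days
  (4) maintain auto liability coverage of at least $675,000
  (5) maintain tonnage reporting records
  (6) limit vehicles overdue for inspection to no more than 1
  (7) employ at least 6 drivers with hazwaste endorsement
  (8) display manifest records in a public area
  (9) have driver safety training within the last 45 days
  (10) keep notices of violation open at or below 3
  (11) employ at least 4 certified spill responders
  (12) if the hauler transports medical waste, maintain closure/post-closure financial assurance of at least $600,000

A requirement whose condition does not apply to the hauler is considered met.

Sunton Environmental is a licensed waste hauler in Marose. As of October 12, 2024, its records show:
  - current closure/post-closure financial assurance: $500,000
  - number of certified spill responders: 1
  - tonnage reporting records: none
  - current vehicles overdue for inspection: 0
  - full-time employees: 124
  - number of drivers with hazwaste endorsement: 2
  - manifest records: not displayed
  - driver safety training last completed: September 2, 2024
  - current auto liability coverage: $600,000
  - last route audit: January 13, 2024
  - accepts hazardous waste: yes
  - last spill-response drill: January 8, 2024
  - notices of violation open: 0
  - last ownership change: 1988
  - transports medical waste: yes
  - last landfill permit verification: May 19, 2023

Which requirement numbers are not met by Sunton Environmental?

1, 3, 4, 5, 7, 8, 11, 12

1. route audit 273 days ago vs limit 270 → not met
2. landfill permit verification 512 days ago vs limit 540 → met
3. condition 'accepts hazardous waste' holds; spill-response drill 278 days ago vs limit 270 → not met
4. auto liability coverage $600,000 < $675,000 → not met
5. tonnage reporting records absent → not met
6. vehicles overdue for inspection 0 ≤ 1 → met
7. drivers with hazwaste endorsement 2 < 6 → not met
8. manifest records absent → not met
9. driver safety training 40 days ago vs limit 45 → met
10. notices of violation open 0 ≤ 3 → met
11. certified spill responders 1 < 4 → not met
12. condition 'transports medical waste' holds; closure/post-closure financial assurance $500,000 < $600,000 → not met
Not met: 1, 3, 4, 5, 7, 8, 11, 12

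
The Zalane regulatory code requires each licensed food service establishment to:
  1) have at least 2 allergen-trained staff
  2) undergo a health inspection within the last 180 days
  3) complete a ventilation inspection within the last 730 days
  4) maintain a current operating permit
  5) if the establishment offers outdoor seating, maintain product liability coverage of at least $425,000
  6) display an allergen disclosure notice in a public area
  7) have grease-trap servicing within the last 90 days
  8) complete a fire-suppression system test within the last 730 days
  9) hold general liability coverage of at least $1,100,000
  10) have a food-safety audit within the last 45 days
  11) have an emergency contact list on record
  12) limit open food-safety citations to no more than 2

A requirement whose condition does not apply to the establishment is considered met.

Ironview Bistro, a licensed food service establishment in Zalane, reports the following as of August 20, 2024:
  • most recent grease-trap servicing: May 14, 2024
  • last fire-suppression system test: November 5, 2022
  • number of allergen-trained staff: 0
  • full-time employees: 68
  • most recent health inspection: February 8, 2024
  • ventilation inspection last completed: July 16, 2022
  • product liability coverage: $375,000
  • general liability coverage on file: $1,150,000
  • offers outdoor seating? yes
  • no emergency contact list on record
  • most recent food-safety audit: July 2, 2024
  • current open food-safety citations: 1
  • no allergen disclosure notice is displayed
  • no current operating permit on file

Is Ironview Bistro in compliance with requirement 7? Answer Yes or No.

No

7. grease-trap servicing 98 days ago vs limit 90 → not met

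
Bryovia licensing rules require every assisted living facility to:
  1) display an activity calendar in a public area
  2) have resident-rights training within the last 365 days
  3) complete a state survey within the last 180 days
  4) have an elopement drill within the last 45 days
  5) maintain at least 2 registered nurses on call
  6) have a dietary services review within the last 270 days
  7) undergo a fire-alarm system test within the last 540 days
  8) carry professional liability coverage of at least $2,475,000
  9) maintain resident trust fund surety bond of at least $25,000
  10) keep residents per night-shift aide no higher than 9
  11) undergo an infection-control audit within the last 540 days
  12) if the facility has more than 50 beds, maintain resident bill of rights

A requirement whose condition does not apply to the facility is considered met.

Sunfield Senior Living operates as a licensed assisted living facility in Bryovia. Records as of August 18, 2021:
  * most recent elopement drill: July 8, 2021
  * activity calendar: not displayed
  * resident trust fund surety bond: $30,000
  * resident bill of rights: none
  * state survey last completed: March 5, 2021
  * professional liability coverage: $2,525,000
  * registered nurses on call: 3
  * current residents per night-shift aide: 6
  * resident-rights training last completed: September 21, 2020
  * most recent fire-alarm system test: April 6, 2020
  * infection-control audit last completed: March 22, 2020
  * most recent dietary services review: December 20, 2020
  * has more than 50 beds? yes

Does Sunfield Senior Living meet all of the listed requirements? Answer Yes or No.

No

1. activity calendar absent → not met
2. resident-rights training 331 days ago vs limit 365 → met
3. state survey 166 days ago vs limit 180 → met
4. elopement drill 41 days ago vs limit 45 → met
5. registered nurses on call 3 ≥ 2 → met
6. dietary services review 241 days ago vs limit 270 → met
7. fire-alarm system test 499 days ago vs limit 540 → met
8. professional liability coverage $2,525,000 ≥ $2,475,000 → met
9. resident trust fund surety bond $30,000 ≥ $25,000 → met
10. residents per night-shift aide 6 ≤ 9 → met
11. infection-control audit 514 days ago vs limit 540 → met
12. condition 'has more than 50 beds' holds; resident bill of rights absent → not met
Not met: 1, 12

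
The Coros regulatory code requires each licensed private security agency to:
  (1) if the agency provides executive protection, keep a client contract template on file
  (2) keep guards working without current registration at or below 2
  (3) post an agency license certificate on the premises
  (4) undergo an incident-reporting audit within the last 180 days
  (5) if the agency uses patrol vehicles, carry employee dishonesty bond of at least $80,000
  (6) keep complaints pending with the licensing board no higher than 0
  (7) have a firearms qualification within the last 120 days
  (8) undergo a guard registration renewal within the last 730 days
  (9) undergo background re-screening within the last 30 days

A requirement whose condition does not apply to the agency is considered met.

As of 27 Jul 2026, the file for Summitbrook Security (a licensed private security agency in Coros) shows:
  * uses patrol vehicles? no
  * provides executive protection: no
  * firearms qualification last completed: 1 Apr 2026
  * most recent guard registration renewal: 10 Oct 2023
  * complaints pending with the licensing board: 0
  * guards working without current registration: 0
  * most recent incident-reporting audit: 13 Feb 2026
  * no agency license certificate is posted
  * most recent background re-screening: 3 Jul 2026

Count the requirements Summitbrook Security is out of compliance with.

1. condition 'provides executive protection' does not hold → requirement n/a → met
2. guards working without current registration 0 ≤ 2 → met
3. agency license certificate absent → not met
4. incident-reporting audit 164 days ago vs limit 180 → met
5. condition 'uses patrol vehicles' does not hold → requirement n/a → met
6. complaints pending with the licensing board 0 ≤ 0 → met
7. firearms qualification 117 days ago vs limit 120 → met
8. guard registration renewal 1021 days ago vs limit 730 → not met
9. background re-screening 24 days ago vs limit 30 → met
Not met: 2 of 9

2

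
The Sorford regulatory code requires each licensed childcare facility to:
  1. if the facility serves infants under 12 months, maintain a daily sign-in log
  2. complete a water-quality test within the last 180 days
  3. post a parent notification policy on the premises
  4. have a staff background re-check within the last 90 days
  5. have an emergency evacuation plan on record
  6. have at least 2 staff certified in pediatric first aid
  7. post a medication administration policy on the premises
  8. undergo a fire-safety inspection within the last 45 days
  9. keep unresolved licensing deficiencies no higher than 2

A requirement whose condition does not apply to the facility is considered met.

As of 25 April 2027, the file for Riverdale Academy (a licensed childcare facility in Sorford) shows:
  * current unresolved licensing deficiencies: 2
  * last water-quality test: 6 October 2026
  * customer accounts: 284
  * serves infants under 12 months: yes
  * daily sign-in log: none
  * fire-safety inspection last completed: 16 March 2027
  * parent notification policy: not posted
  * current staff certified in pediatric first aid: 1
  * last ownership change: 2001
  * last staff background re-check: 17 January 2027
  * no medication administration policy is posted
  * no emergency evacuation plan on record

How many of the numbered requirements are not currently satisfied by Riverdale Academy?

7

1. condition 'serves infants under 12 months' holds; daily sign-in log absent → not met
2. water-quality test 201 days ago vs limit 180 → not met
3. parent notification policy absent → not met
4. staff background re-check 98 days ago vs limit 90 → not met
5. emergency evacuation plan absent → not met
6. staff certified in pediatric first aid 1 < 2 → not met
7. medication administration policy absent → not met
8. fire-safety inspection 40 days ago vs limit 45 → met
9. unresolved licensing deficiencies 2 ≤ 2 → met
Not met: 7 of 9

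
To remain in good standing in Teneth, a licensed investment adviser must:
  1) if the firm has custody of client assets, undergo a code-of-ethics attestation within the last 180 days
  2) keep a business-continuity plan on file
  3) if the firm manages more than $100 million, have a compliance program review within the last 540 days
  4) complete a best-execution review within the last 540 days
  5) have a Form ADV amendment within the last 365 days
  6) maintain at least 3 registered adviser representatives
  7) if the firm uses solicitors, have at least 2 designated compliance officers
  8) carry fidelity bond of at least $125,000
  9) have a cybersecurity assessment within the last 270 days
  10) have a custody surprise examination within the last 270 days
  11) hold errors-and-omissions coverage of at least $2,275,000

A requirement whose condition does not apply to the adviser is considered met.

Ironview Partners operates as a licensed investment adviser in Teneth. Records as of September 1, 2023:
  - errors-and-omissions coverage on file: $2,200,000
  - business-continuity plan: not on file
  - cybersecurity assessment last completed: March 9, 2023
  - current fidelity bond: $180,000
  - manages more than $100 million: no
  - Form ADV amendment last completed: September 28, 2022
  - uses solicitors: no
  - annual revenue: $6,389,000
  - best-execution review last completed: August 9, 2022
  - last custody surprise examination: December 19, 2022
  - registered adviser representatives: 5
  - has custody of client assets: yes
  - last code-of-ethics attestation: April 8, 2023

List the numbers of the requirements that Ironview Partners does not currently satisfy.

1. condition 'has custody of client assets' holds; code-of-ethics attestation 146 days ago vs limit 180 → met
2. business-continuity plan absent → not met
3. condition 'manages more than $100 million' does not hold → requirement n/a → met
4. best-execution review 388 days ago vs limit 540 → met
5. Form ADV amendment 338 days ago vs limit 365 → met
6. registered adviser representatives 5 ≥ 3 → met
7. condition 'uses solicitors' does not hold → requirement n/a → met
8. fidelity bond $180,000 ≥ $125,000 → met
9. cybersecurity assessment 176 days ago vs limit 270 → met
10. custody surprise examination 256 days ago vs limit 270 → met
11. errors-and-omissions coverage $2,200,000 < $2,275,000 → not met
Not met: 2, 11

2, 11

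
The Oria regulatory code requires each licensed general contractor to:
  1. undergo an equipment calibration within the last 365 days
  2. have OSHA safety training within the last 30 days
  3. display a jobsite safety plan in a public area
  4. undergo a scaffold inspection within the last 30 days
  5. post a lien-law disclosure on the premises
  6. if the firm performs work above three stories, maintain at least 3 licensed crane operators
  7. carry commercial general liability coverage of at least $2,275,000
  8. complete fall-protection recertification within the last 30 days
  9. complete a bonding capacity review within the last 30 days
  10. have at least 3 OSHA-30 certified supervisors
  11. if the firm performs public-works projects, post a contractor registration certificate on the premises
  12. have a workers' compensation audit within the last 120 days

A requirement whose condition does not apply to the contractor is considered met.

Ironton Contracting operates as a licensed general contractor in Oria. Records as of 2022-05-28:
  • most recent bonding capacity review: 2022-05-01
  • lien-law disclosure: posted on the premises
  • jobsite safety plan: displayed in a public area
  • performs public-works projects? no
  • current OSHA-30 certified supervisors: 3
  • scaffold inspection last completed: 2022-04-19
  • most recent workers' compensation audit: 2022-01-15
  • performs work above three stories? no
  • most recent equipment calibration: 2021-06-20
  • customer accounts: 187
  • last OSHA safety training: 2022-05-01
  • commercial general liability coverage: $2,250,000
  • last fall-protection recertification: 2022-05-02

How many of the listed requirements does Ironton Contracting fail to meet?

1. equipment calibration 342 days ago vs limit 365 → met
2. OSHA safety training 27 days ago vs limit 30 → met
3. jobsite safety plan present → met
4. scaffold inspection 39 days ago vs limit 30 → not met
5. lien-law disclosure present → met
6. condition 'performs work above three stories' does not hold → requirement n/a → met
7. commercial general liability coverage $2,250,000 < $2,275,000 → not met
8. fall-protection recertification 26 days ago vs limit 30 → met
9. bonding capacity review 27 days ago vs limit 30 → met
10. OSHA-30 certified supervisors 3 ≥ 3 → met
11. condition 'performs public-works projects' does not hold → requirement n/a → met
12. workers' compensation audit 133 days ago vs limit 120 → not met
Not met: 3 of 12

3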